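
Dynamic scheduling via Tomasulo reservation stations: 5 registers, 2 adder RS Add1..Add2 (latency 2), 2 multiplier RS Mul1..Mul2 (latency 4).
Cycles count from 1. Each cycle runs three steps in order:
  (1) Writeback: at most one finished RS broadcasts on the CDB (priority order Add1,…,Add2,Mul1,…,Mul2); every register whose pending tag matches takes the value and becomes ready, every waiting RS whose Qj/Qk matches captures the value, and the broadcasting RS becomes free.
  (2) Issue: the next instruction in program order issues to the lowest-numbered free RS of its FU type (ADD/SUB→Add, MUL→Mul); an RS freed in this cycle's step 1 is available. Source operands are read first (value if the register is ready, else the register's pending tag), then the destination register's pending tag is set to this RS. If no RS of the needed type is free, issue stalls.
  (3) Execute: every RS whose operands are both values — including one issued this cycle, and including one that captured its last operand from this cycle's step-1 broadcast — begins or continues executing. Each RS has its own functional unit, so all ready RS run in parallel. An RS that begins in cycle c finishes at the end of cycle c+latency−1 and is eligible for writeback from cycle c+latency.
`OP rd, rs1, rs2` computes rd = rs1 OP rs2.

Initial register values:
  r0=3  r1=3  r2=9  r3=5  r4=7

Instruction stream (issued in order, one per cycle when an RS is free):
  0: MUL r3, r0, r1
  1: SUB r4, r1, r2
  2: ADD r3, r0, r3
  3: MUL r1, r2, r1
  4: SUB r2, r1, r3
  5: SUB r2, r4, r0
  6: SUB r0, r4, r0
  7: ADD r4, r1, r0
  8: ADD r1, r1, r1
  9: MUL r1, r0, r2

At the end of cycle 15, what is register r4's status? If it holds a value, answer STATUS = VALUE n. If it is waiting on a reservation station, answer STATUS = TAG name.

c1: issue MUL r3<-Mul1 | r0:3,r1:3,r2:9,r3:Mul1,r4:7
c2: issue SUB r4<-Add1 | r0:3,r1:3,r2:9,r3:Mul1,r4:Add1
c3: issue ADD r3<-Add2 | r0:3,r1:3,r2:9,r3:Add2,r4:Add1
c4: CDB Add1=-6; issue MUL r1<-Mul2 | r0:3,r1:Mul2,r2:9,r3:Add2,r4:-6
c5: CDB Mul1=9; issue SUB r2<-Add1 | r0:3,r1:Mul2,r2:Add1,r3:Add2,r4:-6
c6: stall | r0:3,r1:Mul2,r2:Add1,r3:Add2,r4:-6
c7: CDB Add2=12; issue SUB r2<-Add2 | r0:3,r1:Mul2,r2:Add2,r3:12,r4:-6
c8: CDB Mul2=27; stall | r0:3,r1:27,r2:Add2,r3:12,r4:-6
c9: CDB Add2=-9; issue SUB r0<-Add2 | r0:Add2,r1:27,r2:-9,r3:12,r4:-6
c10: CDB Add1=15; issue ADD r4<-Add1 | r0:Add2,r1:27,r2:-9,r3:12,r4:Add1
c11: CDB Add2=-9; issue ADD r1<-Add2 | r0:-9,r1:Add2,r2:-9,r3:12,r4:Add1
c12: issue MUL r1<-Mul1 | r0:-9,r1:Mul1,r2:-9,r3:12,r4:Add1
c13: CDB Add1=18 | r0:-9,r1:Mul1,r2:-9,r3:12,r4:18
c14: CDB Add2=54 | r0:-9,r1:Mul1,r2:-9,r3:12,r4:18
c15: - | r0:-9,r1:Mul1,r2:-9,r3:12,r4:18

STATUS = VALUE 18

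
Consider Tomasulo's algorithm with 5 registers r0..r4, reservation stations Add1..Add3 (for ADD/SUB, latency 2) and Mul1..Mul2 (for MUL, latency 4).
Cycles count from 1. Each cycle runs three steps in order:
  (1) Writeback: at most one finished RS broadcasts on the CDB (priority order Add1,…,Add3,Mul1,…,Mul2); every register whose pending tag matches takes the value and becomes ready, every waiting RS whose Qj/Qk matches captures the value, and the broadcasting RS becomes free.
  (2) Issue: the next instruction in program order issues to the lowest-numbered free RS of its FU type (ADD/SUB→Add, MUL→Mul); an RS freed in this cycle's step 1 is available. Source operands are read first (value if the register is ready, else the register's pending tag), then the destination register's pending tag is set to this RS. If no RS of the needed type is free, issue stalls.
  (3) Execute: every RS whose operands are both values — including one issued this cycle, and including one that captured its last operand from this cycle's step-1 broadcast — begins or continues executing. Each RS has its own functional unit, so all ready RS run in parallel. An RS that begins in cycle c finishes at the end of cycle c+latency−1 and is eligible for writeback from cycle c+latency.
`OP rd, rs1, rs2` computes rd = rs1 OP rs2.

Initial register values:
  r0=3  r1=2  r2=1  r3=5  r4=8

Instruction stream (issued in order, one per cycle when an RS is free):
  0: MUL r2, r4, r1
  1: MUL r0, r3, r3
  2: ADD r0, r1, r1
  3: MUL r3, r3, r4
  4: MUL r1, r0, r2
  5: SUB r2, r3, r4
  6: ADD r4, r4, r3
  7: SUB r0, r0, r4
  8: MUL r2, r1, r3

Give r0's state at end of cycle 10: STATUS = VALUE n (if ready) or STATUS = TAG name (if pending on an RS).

STATUS = TAG Add3

c1: issue MUL r2<-Mul1 | r0:3,r1:2,r2:Mul1,r3:5,r4:8
c2: issue MUL r0<-Mul2 | r0:Mul2,r1:2,r2:Mul1,r3:5,r4:8
c3: issue ADD r0<-Add1 | r0:Add1,r1:2,r2:Mul1,r3:5,r4:8
c4: stall | r0:Add1,r1:2,r2:Mul1,r3:5,r4:8
c5: CDB Add1=4; stall | r0:4,r1:2,r2:Mul1,r3:5,r4:8
c6: CDB Mul1=16; issue MUL r3<-Mul1 | r0:4,r1:2,r2:16,r3:Mul1,r4:8
c7: CDB Mul2=25; issue MUL r1<-Mul2 | r0:4,r1:Mul2,r2:16,r3:Mul1,r4:8
c8: issue SUB r2<-Add1 | r0:4,r1:Mul2,r2:Add1,r3:Mul1,r4:8
c9: issue ADD r4<-Add2 | r0:4,r1:Mul2,r2:Add1,r3:Mul1,r4:Add2
c10: CDB Mul1=40; issue SUB r0<-Add3 | r0:Add3,r1:Mul2,r2:Add1,r3:40,r4:Add2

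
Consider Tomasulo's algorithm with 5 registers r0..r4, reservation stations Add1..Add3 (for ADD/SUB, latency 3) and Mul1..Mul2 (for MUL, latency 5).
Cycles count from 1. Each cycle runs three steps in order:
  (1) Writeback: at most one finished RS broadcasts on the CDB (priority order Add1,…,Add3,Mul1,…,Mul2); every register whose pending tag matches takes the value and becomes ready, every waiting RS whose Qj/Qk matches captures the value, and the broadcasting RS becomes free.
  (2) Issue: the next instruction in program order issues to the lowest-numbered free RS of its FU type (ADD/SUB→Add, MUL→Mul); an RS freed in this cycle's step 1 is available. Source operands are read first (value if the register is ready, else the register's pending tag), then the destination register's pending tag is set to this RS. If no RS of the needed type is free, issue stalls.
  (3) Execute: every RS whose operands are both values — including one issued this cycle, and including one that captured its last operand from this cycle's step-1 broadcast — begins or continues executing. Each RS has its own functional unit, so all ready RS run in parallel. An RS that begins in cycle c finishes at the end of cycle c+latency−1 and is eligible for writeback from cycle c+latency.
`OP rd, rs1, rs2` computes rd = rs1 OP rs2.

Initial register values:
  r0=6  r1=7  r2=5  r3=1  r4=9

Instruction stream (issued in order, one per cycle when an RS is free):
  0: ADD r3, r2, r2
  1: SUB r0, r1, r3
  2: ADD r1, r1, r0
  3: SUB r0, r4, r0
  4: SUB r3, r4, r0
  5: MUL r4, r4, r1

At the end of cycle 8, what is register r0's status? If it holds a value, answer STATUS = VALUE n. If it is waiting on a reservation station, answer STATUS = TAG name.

STATUS = TAG Add1

cycle 1: issue ADD r3<-Add1 // r0:6,r1:7,r2:5,r3:Add1,r4:9
cycle 2: issue SUB r0<-Add2 // r0:Add2,r1:7,r2:5,r3:Add1,r4:9
cycle 3: issue ADD r1<-Add3 // r0:Add2,r1:Add3,r2:5,r3:Add1,r4:9
cycle 4: CDB Add1=10; issue SUB r0<-Add1 // r0:Add1,r1:Add3,r2:5,r3:10,r4:9
cycle 5: stall // r0:Add1,r1:Add3,r2:5,r3:10,r4:9
cycle 6: stall // r0:Add1,r1:Add3,r2:5,r3:10,r4:9
cycle 7: CDB Add2=-3; issue SUB r3<-Add2 // r0:Add1,r1:Add3,r2:5,r3:Add2,r4:9
cycle 8: issue MUL r4<-Mul1 // r0:Add1,r1:Add3,r2:5,r3:Add2,r4:Mul1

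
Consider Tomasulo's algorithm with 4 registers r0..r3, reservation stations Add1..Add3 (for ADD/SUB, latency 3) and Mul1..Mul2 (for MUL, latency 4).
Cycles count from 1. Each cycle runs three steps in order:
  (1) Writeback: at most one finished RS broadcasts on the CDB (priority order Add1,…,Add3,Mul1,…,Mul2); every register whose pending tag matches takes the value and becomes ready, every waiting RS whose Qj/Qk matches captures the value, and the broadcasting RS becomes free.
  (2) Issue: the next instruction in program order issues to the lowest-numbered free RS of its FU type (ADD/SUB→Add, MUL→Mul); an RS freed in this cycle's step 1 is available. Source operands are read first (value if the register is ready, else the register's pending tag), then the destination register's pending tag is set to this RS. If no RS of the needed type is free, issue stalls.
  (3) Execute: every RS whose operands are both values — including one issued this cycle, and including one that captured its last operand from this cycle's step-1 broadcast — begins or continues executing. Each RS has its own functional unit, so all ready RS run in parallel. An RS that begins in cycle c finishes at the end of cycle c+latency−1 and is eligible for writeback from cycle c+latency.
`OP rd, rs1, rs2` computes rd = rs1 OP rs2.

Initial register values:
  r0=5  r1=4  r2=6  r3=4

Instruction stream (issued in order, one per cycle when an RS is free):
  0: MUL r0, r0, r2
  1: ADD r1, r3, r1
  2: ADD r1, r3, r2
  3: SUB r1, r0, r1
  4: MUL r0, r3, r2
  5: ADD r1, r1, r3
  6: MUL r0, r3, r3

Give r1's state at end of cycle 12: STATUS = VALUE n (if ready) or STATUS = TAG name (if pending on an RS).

c1: issue MUL r0<-Mul1 | r0:Mul1,r1:4,r2:6,r3:4
c2: issue ADD r1<-Add1 | r0:Mul1,r1:Add1,r2:6,r3:4
c3: issue ADD r1<-Add2 | r0:Mul1,r1:Add2,r2:6,r3:4
c4: issue SUB r1<-Add3 | r0:Mul1,r1:Add3,r2:6,r3:4
c5: CDB Add1=8; issue MUL r0<-Mul2 | r0:Mul2,r1:Add3,r2:6,r3:4
c6: CDB Add2=10; issue ADD r1<-Add1 | r0:Mul2,r1:Add1,r2:6,r3:4
c7: CDB Mul1=30; issue MUL r0<-Mul1 | r0:Mul1,r1:Add1,r2:6,r3:4
c8: - | r0:Mul1,r1:Add1,r2:6,r3:4
c9: CDB Mul2=24 | r0:Mul1,r1:Add1,r2:6,r3:4
c10: CDB Add3=20 | r0:Mul1,r1:Add1,r2:6,r3:4
c11: CDB Mul1=16 | r0:16,r1:Add1,r2:6,r3:4
c12: - | r0:16,r1:Add1,r2:6,r3:4

STATUS = TAG Add1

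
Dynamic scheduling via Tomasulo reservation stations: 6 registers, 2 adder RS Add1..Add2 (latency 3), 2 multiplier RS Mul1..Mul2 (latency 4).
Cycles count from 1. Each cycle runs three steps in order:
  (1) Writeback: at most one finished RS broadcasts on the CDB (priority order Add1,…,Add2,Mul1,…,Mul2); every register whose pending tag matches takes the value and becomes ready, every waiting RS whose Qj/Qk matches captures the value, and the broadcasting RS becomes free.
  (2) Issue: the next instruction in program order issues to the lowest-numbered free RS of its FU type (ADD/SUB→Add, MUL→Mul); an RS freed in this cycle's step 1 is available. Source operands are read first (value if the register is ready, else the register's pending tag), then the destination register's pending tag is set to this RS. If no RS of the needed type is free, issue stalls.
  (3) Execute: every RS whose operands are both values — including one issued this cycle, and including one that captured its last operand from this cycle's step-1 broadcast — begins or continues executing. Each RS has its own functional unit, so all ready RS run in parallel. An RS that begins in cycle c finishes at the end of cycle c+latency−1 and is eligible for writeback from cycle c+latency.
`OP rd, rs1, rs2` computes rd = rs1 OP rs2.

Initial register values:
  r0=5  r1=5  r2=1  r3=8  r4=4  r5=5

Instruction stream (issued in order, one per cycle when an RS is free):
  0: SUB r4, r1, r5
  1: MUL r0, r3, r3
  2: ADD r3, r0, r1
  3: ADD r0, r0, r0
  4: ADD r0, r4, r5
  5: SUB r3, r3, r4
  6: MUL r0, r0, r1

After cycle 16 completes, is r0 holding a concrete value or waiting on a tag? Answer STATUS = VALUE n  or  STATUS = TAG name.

c1: issue SUB r4<-Add1 | r0:5,r1:5,r2:1,r3:8,r4:Add1,r5:5
c2: issue MUL r0<-Mul1 | r0:Mul1,r1:5,r2:1,r3:8,r4:Add1,r5:5
c3: issue ADD r3<-Add2 | r0:Mul1,r1:5,r2:1,r3:Add2,r4:Add1,r5:5
c4: CDB Add1=0; issue ADD r0<-Add1 | r0:Add1,r1:5,r2:1,r3:Add2,r4:0,r5:5
c5: stall | r0:Add1,r1:5,r2:1,r3:Add2,r4:0,r5:5
c6: CDB Mul1=64; stall | r0:Add1,r1:5,r2:1,r3:Add2,r4:0,r5:5
c7: stall | r0:Add1,r1:5,r2:1,r3:Add2,r4:0,r5:5
c8: stall | r0:Add1,r1:5,r2:1,r3:Add2,r4:0,r5:5
c9: CDB Add1=128; issue ADD r0<-Add1 | r0:Add1,r1:5,r2:1,r3:Add2,r4:0,r5:5
c10: CDB Add2=69; issue SUB r3<-Add2 | r0:Add1,r1:5,r2:1,r3:Add2,r4:0,r5:5
c11: issue MUL r0<-Mul1 | r0:Mul1,r1:5,r2:1,r3:Add2,r4:0,r5:5
c12: CDB Add1=5 | r0:Mul1,r1:5,r2:1,r3:Add2,r4:0,r5:5
c13: CDB Add2=69 | r0:Mul1,r1:5,r2:1,r3:69,r4:0,r5:5
c14: - | r0:Mul1,r1:5,r2:1,r3:69,r4:0,r5:5
c15: - | r0:Mul1,r1:5,r2:1,r3:69,r4:0,r5:5
c16: CDB Mul1=25 | r0:25,r1:5,r2:1,r3:69,r4:0,r5:5

STATUS = VALUE 25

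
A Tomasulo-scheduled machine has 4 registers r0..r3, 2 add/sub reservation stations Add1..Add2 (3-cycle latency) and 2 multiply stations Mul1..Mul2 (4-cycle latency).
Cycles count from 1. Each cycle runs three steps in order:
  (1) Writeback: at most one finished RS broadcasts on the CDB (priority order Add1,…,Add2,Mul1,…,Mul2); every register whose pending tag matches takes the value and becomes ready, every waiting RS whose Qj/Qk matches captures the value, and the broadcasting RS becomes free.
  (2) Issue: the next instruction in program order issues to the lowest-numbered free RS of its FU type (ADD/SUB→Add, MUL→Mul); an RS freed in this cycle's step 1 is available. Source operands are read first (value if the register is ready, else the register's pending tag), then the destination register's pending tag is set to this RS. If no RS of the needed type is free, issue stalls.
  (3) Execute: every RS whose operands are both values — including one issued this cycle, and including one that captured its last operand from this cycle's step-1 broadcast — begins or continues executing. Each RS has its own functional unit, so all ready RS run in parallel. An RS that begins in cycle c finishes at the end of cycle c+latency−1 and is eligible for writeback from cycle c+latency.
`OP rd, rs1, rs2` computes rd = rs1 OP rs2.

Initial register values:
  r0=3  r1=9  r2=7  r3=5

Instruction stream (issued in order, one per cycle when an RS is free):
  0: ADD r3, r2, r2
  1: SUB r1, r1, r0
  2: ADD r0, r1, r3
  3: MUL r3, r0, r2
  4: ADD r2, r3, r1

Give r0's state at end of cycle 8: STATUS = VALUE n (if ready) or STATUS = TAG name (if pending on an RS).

STATUS = VALUE 20

cycle 1: issue ADD r3<-Add1 // r0:3,r1:9,r2:7,r3:Add1
cycle 2: issue SUB r1<-Add2 // r0:3,r1:Add2,r2:7,r3:Add1
cycle 3: stall // r0:3,r1:Add2,r2:7,r3:Add1
cycle 4: CDB Add1=14; issue ADD r0<-Add1 // r0:Add1,r1:Add2,r2:7,r3:14
cycle 5: CDB Add2=6; issue MUL r3<-Mul1 // r0:Add1,r1:6,r2:7,r3:Mul1
cycle 6: issue ADD r2<-Add2 // r0:Add1,r1:6,r2:Add2,r3:Mul1
cycle 7: - // r0:Add1,r1:6,r2:Add2,r3:Mul1
cycle 8: CDB Add1=20 // r0:20,r1:6,r2:Add2,r3:Mul1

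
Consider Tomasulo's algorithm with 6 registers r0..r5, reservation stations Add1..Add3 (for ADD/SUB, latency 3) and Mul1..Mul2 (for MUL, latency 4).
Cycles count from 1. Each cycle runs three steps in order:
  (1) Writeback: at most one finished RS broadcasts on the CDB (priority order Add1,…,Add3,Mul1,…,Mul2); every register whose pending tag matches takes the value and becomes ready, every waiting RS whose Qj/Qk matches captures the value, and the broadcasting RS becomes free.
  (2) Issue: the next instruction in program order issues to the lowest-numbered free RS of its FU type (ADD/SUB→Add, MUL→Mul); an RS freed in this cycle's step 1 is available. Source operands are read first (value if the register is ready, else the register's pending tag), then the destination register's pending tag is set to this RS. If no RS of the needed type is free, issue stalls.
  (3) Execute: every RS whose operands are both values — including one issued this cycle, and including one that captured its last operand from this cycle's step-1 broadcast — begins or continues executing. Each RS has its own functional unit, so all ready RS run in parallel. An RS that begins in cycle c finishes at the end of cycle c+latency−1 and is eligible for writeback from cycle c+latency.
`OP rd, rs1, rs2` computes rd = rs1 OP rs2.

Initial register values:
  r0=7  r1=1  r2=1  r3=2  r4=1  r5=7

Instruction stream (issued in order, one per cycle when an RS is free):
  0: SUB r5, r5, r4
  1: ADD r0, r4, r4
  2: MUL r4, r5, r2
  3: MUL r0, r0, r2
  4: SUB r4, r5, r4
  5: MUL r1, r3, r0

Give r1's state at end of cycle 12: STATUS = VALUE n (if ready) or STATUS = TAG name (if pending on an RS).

STATUS = TAG Mul1

  c1: issue SUB r5<-Add1  regs: r0:7,r1:1,r2:1,r3:2,r4:1,r5:Add1
  c2: issue ADD r0<-Add2  regs: r0:Add2,r1:1,r2:1,r3:2,r4:1,r5:Add1
  c3: issue MUL r4<-Mul1  regs: r0:Add2,r1:1,r2:1,r3:2,r4:Mul1,r5:Add1
  c4: CDB Add1=6; issue MUL r0<-Mul2  regs: r0:Mul2,r1:1,r2:1,r3:2,r4:Mul1,r5:6
  c5: CDB Add2=2; issue SUB r4<-Add1  regs: r0:Mul2,r1:1,r2:1,r3:2,r4:Add1,r5:6
  c6: stall  regs: r0:Mul2,r1:1,r2:1,r3:2,r4:Add1,r5:6
  c7: stall  regs: r0:Mul2,r1:1,r2:1,r3:2,r4:Add1,r5:6
  c8: CDB Mul1=6; issue MUL r1<-Mul1  regs: r0:Mul2,r1:Mul1,r2:1,r3:2,r4:Add1,r5:6
  c9: CDB Mul2=2  regs: r0:2,r1:Mul1,r2:1,r3:2,r4:Add1,r5:6
  c10: -  regs: r0:2,r1:Mul1,r2:1,r3:2,r4:Add1,r5:6
  c11: CDB Add1=0  regs: r0:2,r1:Mul1,r2:1,r3:2,r4:0,r5:6
  c12: -  regs: r0:2,r1:Mul1,r2:1,r3:2,r4:0,r5:6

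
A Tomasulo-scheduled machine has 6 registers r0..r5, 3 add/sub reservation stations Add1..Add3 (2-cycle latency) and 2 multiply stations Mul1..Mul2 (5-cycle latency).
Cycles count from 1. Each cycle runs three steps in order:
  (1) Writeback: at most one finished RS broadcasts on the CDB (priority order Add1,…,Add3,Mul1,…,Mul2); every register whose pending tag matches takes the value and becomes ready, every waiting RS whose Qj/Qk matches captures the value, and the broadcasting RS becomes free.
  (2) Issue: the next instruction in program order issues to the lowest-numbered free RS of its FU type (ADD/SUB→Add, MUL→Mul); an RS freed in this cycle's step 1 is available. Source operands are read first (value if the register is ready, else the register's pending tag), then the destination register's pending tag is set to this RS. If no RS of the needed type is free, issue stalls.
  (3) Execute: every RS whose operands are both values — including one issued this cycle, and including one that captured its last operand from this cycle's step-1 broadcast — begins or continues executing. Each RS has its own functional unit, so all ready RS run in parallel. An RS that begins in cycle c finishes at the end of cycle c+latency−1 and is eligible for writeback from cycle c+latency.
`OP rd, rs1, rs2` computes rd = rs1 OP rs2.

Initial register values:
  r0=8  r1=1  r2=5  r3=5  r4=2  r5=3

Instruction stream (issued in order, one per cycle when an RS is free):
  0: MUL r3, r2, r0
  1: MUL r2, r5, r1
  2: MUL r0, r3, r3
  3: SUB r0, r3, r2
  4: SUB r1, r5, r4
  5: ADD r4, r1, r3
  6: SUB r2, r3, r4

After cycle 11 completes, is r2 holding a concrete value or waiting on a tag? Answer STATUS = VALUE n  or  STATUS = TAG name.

STATUS = TAG Add2

cycle 1: issue MUL r3<-Mul1 // r0:8,r1:1,r2:5,r3:Mul1,r4:2,r5:3
cycle 2: issue MUL r2<-Mul2 // r0:8,r1:1,r2:Mul2,r3:Mul1,r4:2,r5:3
cycle 3: stall // r0:8,r1:1,r2:Mul2,r3:Mul1,r4:2,r5:3
cycle 4: stall // r0:8,r1:1,r2:Mul2,r3:Mul1,r4:2,r5:3
cycle 5: stall // r0:8,r1:1,r2:Mul2,r3:Mul1,r4:2,r5:3
cycle 6: CDB Mul1=40; issue MUL r0<-Mul1 // r0:Mul1,r1:1,r2:Mul2,r3:40,r4:2,r5:3
cycle 7: CDB Mul2=3; issue SUB r0<-Add1 // r0:Add1,r1:1,r2:3,r3:40,r4:2,r5:3
cycle 8: issue SUB r1<-Add2 // r0:Add1,r1:Add2,r2:3,r3:40,r4:2,r5:3
cycle 9: CDB Add1=37; issue ADD r4<-Add1 // r0:37,r1:Add2,r2:3,r3:40,r4:Add1,r5:3
cycle 10: CDB Add2=1; issue SUB r2<-Add2 // r0:37,r1:1,r2:Add2,r3:40,r4:Add1,r5:3
cycle 11: CDB Mul1=1600 // r0:37,r1:1,r2:Add2,r3:40,r4:Add1,r5:3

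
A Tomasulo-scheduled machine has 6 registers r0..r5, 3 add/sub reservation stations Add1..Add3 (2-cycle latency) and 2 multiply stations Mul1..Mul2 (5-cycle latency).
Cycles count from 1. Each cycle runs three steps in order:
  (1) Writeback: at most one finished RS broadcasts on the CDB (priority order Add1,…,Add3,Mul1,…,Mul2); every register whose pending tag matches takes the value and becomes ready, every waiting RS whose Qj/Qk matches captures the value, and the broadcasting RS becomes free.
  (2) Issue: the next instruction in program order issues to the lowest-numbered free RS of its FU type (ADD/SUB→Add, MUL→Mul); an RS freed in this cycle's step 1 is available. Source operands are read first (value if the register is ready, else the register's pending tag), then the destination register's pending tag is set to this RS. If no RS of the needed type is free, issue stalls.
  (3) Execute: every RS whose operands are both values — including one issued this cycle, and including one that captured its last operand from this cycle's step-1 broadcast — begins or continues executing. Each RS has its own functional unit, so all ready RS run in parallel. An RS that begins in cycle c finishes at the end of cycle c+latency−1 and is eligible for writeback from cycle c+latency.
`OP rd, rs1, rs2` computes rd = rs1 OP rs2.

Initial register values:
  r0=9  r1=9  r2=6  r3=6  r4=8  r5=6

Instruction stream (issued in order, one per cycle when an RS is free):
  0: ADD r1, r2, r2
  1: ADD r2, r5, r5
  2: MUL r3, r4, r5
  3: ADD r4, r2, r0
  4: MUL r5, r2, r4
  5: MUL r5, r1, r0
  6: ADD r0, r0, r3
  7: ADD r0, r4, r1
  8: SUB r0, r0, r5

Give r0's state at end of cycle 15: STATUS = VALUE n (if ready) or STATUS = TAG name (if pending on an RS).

STATUS = VALUE -75

c1: issue ADD r1<-Add1 | r0:9,r1:Add1,r2:6,r3:6,r4:8,r5:6
c2: issue ADD r2<-Add2 | r0:9,r1:Add1,r2:Add2,r3:6,r4:8,r5:6
c3: CDB Add1=12; issue MUL r3<-Mul1 | r0:9,r1:12,r2:Add2,r3:Mul1,r4:8,r5:6
c4: CDB Add2=12; issue ADD r4<-Add1 | r0:9,r1:12,r2:12,r3:Mul1,r4:Add1,r5:6
c5: issue MUL r5<-Mul2 | r0:9,r1:12,r2:12,r3:Mul1,r4:Add1,r5:Mul2
c6: CDB Add1=21; stall | r0:9,r1:12,r2:12,r3:Mul1,r4:21,r5:Mul2
c7: stall | r0:9,r1:12,r2:12,r3:Mul1,r4:21,r5:Mul2
c8: CDB Mul1=48; issue MUL r5<-Mul1 | r0:9,r1:12,r2:12,r3:48,r4:21,r5:Mul1
c9: issue ADD r0<-Add1 | r0:Add1,r1:12,r2:12,r3:48,r4:21,r5:Mul1
c10: issue ADD r0<-Add2 | r0:Add2,r1:12,r2:12,r3:48,r4:21,r5:Mul1
c11: CDB Add1=57; issue SUB r0<-Add1 | r0:Add1,r1:12,r2:12,r3:48,r4:21,r5:Mul1
c12: CDB Add2=33 | r0:Add1,r1:12,r2:12,r3:48,r4:21,r5:Mul1
c13: CDB Mul1=108 | r0:Add1,r1:12,r2:12,r3:48,r4:21,r5:108
c14: CDB Mul2=252 | r0:Add1,r1:12,r2:12,r3:48,r4:21,r5:108
c15: CDB Add1=-75 | r0:-75,r1:12,r2:12,r3:48,r4:21,r5:108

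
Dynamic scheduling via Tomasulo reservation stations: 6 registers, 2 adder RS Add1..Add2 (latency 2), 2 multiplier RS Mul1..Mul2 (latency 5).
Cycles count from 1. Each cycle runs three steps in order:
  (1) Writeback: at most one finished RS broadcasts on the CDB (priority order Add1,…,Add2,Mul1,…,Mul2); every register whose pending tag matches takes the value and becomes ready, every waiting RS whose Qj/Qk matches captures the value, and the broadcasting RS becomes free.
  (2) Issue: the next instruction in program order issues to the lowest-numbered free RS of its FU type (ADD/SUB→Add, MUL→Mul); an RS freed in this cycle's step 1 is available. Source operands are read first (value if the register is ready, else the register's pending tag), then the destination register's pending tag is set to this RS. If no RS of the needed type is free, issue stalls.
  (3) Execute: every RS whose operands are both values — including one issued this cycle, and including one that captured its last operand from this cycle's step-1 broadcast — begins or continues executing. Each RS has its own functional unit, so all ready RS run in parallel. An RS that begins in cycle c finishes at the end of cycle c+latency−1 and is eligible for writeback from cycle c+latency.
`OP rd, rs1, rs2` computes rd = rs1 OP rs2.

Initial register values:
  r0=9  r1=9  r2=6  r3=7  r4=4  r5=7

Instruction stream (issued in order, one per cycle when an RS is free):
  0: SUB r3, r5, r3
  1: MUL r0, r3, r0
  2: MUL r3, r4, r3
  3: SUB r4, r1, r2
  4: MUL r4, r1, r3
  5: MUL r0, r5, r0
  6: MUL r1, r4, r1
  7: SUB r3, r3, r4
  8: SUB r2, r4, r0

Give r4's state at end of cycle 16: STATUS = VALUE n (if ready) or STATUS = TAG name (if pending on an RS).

STATUS = VALUE 0

cycle 1: issue SUB r3<-Add1 // r0:9,r1:9,r2:6,r3:Add1,r4:4,r5:7
cycle 2: issue MUL r0<-Mul1 // r0:Mul1,r1:9,r2:6,r3:Add1,r4:4,r5:7
cycle 3: CDB Add1=0; issue MUL r3<-Mul2 // r0:Mul1,r1:9,r2:6,r3:Mul2,r4:4,r5:7
cycle 4: issue SUB r4<-Add1 // r0:Mul1,r1:9,r2:6,r3:Mul2,r4:Add1,r5:7
cycle 5: stall // r0:Mul1,r1:9,r2:6,r3:Mul2,r4:Add1,r5:7
cycle 6: CDB Add1=3; stall // r0:Mul1,r1:9,r2:6,r3:Mul2,r4:3,r5:7
cycle 7: stall // r0:Mul1,r1:9,r2:6,r3:Mul2,r4:3,r5:7
cycle 8: CDB Mul1=0; issue MUL r4<-Mul1 // r0:0,r1:9,r2:6,r3:Mul2,r4:Mul1,r5:7
cycle 9: CDB Mul2=0; issue MUL r0<-Mul2 // r0:Mul2,r1:9,r2:6,r3:0,r4:Mul1,r5:7
cycle 10: stall // r0:Mul2,r1:9,r2:6,r3:0,r4:Mul1,r5:7
cycle 11: stall // r0:Mul2,r1:9,r2:6,r3:0,r4:Mul1,r5:7
cycle 12: stall // r0:Mul2,r1:9,r2:6,r3:0,r4:Mul1,r5:7
cycle 13: stall // r0:Mul2,r1:9,r2:6,r3:0,r4:Mul1,r5:7
cycle 14: CDB Mul1=0; issue MUL r1<-Mul1 // r0:Mul2,r1:Mul1,r2:6,r3:0,r4:0,r5:7
cycle 15: CDB Mul2=0; issue SUB r3<-Add1 // r0:0,r1:Mul1,r2:6,r3:Add1,r4:0,r5:7
cycle 16: issue SUB r2<-Add2 // r0:0,r1:Mul1,r2:Add2,r3:Add1,r4:0,r5:7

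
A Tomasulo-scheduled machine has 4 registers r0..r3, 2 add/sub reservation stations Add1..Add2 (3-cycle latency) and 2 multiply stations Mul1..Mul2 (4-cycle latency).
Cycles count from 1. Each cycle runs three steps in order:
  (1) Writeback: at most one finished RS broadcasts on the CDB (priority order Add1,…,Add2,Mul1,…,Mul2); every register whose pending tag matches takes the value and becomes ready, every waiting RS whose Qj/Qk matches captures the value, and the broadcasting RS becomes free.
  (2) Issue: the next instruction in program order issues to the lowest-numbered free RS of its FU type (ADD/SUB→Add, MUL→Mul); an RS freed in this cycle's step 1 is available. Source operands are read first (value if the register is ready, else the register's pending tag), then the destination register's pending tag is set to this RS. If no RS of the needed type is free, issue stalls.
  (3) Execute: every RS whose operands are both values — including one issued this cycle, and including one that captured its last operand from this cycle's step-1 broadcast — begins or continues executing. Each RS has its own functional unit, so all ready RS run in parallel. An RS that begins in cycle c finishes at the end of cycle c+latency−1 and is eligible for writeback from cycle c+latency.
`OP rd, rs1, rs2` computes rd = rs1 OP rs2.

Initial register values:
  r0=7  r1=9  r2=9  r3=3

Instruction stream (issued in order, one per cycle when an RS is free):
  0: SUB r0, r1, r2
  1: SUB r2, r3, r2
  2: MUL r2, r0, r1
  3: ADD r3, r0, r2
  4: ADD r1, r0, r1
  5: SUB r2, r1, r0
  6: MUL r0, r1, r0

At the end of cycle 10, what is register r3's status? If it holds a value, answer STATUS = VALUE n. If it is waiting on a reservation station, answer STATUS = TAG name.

  c1: issue SUB r0<-Add1  regs: r0:Add1,r1:9,r2:9,r3:3
  c2: issue SUB r2<-Add2  regs: r0:Add1,r1:9,r2:Add2,r3:3
  c3: issue MUL r2<-Mul1  regs: r0:Add1,r1:9,r2:Mul1,r3:3
  c4: CDB Add1=0; issue ADD r3<-Add1  regs: r0:0,r1:9,r2:Mul1,r3:Add1
  c5: CDB Add2=-6; issue ADD r1<-Add2  regs: r0:0,r1:Add2,r2:Mul1,r3:Add1
  c6: stall  regs: r0:0,r1:Add2,r2:Mul1,r3:Add1
  c7: stall  regs: r0:0,r1:Add2,r2:Mul1,r3:Add1
  c8: CDB Add2=9; issue SUB r2<-Add2  regs: r0:0,r1:9,r2:Add2,r3:Add1
  c9: CDB Mul1=0; issue MUL r0<-Mul1  regs: r0:Mul1,r1:9,r2:Add2,r3:Add1
  c10: -  regs: r0:Mul1,r1:9,r2:Add2,r3:Add1

STATUS = TAG Add1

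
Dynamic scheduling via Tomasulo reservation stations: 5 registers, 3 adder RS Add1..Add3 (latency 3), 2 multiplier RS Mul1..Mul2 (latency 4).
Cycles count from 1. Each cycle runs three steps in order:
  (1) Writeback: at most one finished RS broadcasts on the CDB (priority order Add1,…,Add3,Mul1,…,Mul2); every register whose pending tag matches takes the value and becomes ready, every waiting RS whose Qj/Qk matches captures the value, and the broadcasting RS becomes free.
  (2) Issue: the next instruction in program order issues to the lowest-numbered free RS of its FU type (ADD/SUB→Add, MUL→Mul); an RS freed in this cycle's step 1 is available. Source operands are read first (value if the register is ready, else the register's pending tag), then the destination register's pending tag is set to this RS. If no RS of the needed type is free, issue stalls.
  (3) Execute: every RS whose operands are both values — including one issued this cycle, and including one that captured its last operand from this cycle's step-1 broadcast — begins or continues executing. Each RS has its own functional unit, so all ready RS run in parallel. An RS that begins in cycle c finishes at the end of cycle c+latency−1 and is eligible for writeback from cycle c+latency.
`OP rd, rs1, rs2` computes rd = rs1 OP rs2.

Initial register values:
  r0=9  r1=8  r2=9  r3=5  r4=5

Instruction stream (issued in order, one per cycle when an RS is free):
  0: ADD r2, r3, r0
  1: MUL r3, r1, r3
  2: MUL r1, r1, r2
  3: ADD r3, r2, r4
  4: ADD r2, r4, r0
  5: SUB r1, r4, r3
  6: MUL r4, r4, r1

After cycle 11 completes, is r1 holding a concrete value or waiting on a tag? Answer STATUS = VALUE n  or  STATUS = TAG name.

STATUS = VALUE -14

  c1: issue ADD r2<-Add1  regs: r0:9,r1:8,r2:Add1,r3:5,r4:5
  c2: issue MUL r3<-Mul1  regs: r0:9,r1:8,r2:Add1,r3:Mul1,r4:5
  c3: issue MUL r1<-Mul2  regs: r0:9,r1:Mul2,r2:Add1,r3:Mul1,r4:5
  c4: CDB Add1=14; issue ADD r3<-Add1  regs: r0:9,r1:Mul2,r2:14,r3:Add1,r4:5
  c5: issue ADD r2<-Add2  regs: r0:9,r1:Mul2,r2:Add2,r3:Add1,r4:5
  c6: CDB Mul1=40; issue SUB r1<-Add3  regs: r0:9,r1:Add3,r2:Add2,r3:Add1,r4:5
  c7: CDB Add1=19; issue MUL r4<-Mul1  regs: r0:9,r1:Add3,r2:Add2,r3:19,r4:Mul1
  c8: CDB Add2=14  regs: r0:9,r1:Add3,r2:14,r3:19,r4:Mul1
  c9: CDB Mul2=112  regs: r0:9,r1:Add3,r2:14,r3:19,r4:Mul1
  c10: CDB Add3=-14  regs: r0:9,r1:-14,r2:14,r3:19,r4:Mul1
  c11: -  regs: r0:9,r1:-14,r2:14,r3:19,r4:Mul1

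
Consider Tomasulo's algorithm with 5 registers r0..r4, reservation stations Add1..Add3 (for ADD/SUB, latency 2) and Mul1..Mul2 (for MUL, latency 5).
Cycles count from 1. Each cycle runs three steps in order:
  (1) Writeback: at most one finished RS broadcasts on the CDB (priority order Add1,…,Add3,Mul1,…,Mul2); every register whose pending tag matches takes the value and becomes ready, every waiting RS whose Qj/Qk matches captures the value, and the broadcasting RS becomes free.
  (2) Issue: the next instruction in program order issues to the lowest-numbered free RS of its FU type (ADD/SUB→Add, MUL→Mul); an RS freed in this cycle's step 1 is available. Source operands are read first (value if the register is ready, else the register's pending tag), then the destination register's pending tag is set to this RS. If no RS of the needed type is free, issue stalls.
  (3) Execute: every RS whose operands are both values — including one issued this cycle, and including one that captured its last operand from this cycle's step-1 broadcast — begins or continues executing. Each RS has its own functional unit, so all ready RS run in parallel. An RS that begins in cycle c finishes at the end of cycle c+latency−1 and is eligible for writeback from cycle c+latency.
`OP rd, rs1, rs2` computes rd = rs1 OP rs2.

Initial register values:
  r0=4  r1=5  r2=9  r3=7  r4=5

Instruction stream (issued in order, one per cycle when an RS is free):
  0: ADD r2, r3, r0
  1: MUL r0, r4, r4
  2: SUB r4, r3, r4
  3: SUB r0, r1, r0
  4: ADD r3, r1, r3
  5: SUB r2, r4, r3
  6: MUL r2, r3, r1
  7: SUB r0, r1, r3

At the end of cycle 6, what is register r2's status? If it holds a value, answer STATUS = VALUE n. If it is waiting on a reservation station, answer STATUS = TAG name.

STATUS = TAG Add3

cycle 1: issue ADD r2<-Add1 // r0:4,r1:5,r2:Add1,r3:7,r4:5
cycle 2: issue MUL r0<-Mul1 // r0:Mul1,r1:5,r2:Add1,r3:7,r4:5
cycle 3: CDB Add1=11; issue SUB r4<-Add1 // r0:Mul1,r1:5,r2:11,r3:7,r4:Add1
cycle 4: issue SUB r0<-Add2 // r0:Add2,r1:5,r2:11,r3:7,r4:Add1
cycle 5: CDB Add1=2; issue ADD r3<-Add1 // r0:Add2,r1:5,r2:11,r3:Add1,r4:2
cycle 6: issue SUB r2<-Add3 // r0:Add2,r1:5,r2:Add3,r3:Add1,r4:2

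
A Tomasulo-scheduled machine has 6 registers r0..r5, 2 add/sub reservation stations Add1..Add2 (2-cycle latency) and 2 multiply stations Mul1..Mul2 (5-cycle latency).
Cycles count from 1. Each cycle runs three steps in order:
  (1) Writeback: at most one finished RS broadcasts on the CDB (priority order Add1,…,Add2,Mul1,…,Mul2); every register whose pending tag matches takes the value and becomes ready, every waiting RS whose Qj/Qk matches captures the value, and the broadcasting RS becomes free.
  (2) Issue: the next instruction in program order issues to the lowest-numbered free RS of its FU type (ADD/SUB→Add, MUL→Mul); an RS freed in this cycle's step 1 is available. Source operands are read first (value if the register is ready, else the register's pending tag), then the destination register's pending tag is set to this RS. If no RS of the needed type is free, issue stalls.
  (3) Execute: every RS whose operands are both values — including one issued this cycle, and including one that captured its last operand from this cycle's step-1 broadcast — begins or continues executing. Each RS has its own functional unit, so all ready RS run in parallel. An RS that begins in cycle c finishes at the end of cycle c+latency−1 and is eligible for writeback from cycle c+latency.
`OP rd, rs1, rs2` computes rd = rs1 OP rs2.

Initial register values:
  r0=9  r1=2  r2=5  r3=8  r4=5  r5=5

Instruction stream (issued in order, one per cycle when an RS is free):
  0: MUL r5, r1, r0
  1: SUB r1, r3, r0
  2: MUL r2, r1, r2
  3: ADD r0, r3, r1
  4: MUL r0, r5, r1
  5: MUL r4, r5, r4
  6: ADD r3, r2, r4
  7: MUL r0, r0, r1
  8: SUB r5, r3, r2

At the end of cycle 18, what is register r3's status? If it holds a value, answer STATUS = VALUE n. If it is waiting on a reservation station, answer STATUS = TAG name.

c1: issue MUL r5<-Mul1 | r0:9,r1:2,r2:5,r3:8,r4:5,r5:Mul1
c2: issue SUB r1<-Add1 | r0:9,r1:Add1,r2:5,r3:8,r4:5,r5:Mul1
c3: issue MUL r2<-Mul2 | r0:9,r1:Add1,r2:Mul2,r3:8,r4:5,r5:Mul1
c4: CDB Add1=-1; issue ADD r0<-Add1 | r0:Add1,r1:-1,r2:Mul2,r3:8,r4:5,r5:Mul1
c5: stall | r0:Add1,r1:-1,r2:Mul2,r3:8,r4:5,r5:Mul1
c6: CDB Add1=7; stall | r0:7,r1:-1,r2:Mul2,r3:8,r4:5,r5:Mul1
c7: CDB Mul1=18; issue MUL r0<-Mul1 | r0:Mul1,r1:-1,r2:Mul2,r3:8,r4:5,r5:18
c8: stall | r0:Mul1,r1:-1,r2:Mul2,r3:8,r4:5,r5:18
c9: CDB Mul2=-5; issue MUL r4<-Mul2 | r0:Mul1,r1:-1,r2:-5,r3:8,r4:Mul2,r5:18
c10: issue ADD r3<-Add1 | r0:Mul1,r1:-1,r2:-5,r3:Add1,r4:Mul2,r5:18
c11: stall | r0:Mul1,r1:-1,r2:-5,r3:Add1,r4:Mul2,r5:18
c12: CDB Mul1=-18; issue MUL r0<-Mul1 | r0:Mul1,r1:-1,r2:-5,r3:Add1,r4:Mul2,r5:18
c13: issue SUB r5<-Add2 | r0:Mul1,r1:-1,r2:-5,r3:Add1,r4:Mul2,r5:Add2
c14: CDB Mul2=90 | r0:Mul1,r1:-1,r2:-5,r3:Add1,r4:90,r5:Add2
c15: - | r0:Mul1,r1:-1,r2:-5,r3:Add1,r4:90,r5:Add2
c16: CDB Add1=85 | r0:Mul1,r1:-1,r2:-5,r3:85,r4:90,r5:Add2
c17: CDB Mul1=18 | r0:18,r1:-1,r2:-5,r3:85,r4:90,r5:Add2
c18: CDB Add2=90 | r0:18,r1:-1,r2:-5,r3:85,r4:90,r5:90

STATUS = VALUE 85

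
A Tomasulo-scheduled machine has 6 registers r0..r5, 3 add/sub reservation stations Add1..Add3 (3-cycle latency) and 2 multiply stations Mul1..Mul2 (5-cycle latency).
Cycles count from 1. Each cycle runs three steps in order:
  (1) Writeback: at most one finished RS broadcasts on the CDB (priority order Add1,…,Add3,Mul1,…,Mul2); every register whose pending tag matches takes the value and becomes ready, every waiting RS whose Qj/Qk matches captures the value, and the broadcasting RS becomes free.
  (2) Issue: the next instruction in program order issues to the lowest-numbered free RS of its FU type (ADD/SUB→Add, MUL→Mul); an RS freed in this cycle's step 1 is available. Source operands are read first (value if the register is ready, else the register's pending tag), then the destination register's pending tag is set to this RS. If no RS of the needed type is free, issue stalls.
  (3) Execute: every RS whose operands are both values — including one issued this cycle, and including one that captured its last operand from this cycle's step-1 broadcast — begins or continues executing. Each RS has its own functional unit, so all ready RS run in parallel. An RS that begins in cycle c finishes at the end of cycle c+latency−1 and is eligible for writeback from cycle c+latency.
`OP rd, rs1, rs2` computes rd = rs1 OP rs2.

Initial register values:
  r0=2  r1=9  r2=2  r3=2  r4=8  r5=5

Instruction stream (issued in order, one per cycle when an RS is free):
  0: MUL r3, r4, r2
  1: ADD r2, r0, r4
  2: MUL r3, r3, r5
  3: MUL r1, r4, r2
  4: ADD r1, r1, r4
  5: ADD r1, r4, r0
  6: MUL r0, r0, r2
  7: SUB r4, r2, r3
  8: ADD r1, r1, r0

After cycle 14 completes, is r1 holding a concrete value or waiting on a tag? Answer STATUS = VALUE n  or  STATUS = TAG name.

cycle 1: issue MUL r3<-Mul1 // r0:2,r1:9,r2:2,r3:Mul1,r4:8,r5:5
cycle 2: issue ADD r2<-Add1 // r0:2,r1:9,r2:Add1,r3:Mul1,r4:8,r5:5
cycle 3: issue MUL r3<-Mul2 // r0:2,r1:9,r2:Add1,r3:Mul2,r4:8,r5:5
cycle 4: stall // r0:2,r1:9,r2:Add1,r3:Mul2,r4:8,r5:5
cycle 5: CDB Add1=10; stall // r0:2,r1:9,r2:10,r3:Mul2,r4:8,r5:5
cycle 6: CDB Mul1=16; issue MUL r1<-Mul1 // r0:2,r1:Mul1,r2:10,r3:Mul2,r4:8,r5:5
cycle 7: issue ADD r1<-Add1 // r0:2,r1:Add1,r2:10,r3:Mul2,r4:8,r5:5
cycle 8: issue ADD r1<-Add2 // r0:2,r1:Add2,r2:10,r3:Mul2,r4:8,r5:5
cycle 9: stall // r0:2,r1:Add2,r2:10,r3:Mul2,r4:8,r5:5
cycle 10: stall // r0:2,r1:Add2,r2:10,r3:Mul2,r4:8,r5:5
cycle 11: CDB Add2=10; stall // r0:2,r1:10,r2:10,r3:Mul2,r4:8,r5:5
cycle 12: CDB Mul1=80; issue MUL r0<-Mul1 // r0:Mul1,r1:10,r2:10,r3:Mul2,r4:8,r5:5
cycle 13: CDB Mul2=80; issue SUB r4<-Add2 // r0:Mul1,r1:10,r2:10,r3:80,r4:Add2,r5:5
cycle 14: issue ADD r1<-Add3 // r0:Mul1,r1:Add3,r2:10,r3:80,r4:Add2,r5:5

STATUS = TAG Add3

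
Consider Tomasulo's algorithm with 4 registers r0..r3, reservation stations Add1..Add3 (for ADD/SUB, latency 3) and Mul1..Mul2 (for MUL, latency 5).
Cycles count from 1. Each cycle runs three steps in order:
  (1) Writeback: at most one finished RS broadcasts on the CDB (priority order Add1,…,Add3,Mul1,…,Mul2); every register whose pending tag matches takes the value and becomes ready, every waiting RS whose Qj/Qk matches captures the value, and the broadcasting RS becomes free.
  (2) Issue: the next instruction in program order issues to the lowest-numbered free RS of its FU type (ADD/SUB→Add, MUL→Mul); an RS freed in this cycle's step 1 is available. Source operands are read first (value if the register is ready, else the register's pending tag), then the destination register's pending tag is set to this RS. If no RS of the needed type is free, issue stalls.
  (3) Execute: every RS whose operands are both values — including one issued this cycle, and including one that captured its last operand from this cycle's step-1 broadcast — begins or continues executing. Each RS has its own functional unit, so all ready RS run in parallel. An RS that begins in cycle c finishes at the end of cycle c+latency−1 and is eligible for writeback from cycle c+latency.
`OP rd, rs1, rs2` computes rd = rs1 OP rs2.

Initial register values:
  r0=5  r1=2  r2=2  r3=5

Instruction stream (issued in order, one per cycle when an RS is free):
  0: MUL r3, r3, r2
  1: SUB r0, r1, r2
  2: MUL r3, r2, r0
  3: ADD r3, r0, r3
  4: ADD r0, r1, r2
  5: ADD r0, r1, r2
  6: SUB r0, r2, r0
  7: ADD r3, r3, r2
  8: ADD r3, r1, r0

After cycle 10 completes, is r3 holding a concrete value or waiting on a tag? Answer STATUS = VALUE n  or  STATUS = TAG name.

STATUS = TAG Add3

cycle 1: issue MUL r3<-Mul1 // r0:5,r1:2,r2:2,r3:Mul1
cycle 2: issue SUB r0<-Add1 // r0:Add1,r1:2,r2:2,r3:Mul1
cycle 3: issue MUL r3<-Mul2 // r0:Add1,r1:2,r2:2,r3:Mul2
cycle 4: issue ADD r3<-Add2 // r0:Add1,r1:2,r2:2,r3:Add2
cycle 5: CDB Add1=0; issue ADD r0<-Add1 // r0:Add1,r1:2,r2:2,r3:Add2
cycle 6: CDB Mul1=10; issue ADD r0<-Add3 // r0:Add3,r1:2,r2:2,r3:Add2
cycle 7: stall // r0:Add3,r1:2,r2:2,r3:Add2
cycle 8: CDB Add1=4; issue SUB r0<-Add1 // r0:Add1,r1:2,r2:2,r3:Add2
cycle 9: CDB Add3=4; issue ADD r3<-Add3 // r0:Add1,r1:2,r2:2,r3:Add3
cycle 10: CDB Mul2=0; stall // r0:Add1,r1:2,r2:2,r3:Add3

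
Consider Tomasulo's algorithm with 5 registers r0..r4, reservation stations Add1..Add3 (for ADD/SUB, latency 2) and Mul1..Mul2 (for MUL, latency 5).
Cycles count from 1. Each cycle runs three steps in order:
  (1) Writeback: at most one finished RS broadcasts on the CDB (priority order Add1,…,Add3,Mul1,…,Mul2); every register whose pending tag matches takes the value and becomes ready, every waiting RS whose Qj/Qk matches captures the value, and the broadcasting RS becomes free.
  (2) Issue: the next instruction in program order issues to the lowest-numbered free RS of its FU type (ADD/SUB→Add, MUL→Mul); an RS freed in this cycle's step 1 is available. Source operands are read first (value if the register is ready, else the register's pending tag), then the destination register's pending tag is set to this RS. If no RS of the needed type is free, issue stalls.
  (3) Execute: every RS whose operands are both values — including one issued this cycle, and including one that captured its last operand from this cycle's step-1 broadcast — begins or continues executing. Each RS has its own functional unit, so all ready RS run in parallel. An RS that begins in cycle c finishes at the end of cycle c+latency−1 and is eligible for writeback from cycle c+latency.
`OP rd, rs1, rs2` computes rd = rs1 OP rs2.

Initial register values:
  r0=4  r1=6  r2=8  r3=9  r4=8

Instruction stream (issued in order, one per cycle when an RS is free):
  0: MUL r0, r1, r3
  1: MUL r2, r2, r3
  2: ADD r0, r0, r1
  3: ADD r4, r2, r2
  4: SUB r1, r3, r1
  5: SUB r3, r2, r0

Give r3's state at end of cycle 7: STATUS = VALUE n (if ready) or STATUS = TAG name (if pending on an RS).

cycle 1: issue MUL r0<-Mul1 // r0:Mul1,r1:6,r2:8,r3:9,r4:8
cycle 2: issue MUL r2<-Mul2 // r0:Mul1,r1:6,r2:Mul2,r3:9,r4:8
cycle 3: issue ADD r0<-Add1 // r0:Add1,r1:6,r2:Mul2,r3:9,r4:8
cycle 4: issue ADD r4<-Add2 // r0:Add1,r1:6,r2:Mul2,r3:9,r4:Add2
cycle 5: issue SUB r1<-Add3 // r0:Add1,r1:Add3,r2:Mul2,r3:9,r4:Add2
cycle 6: CDB Mul1=54; stall // r0:Add1,r1:Add3,r2:Mul2,r3:9,r4:Add2
cycle 7: CDB Add3=3; issue SUB r3<-Add3 // r0:Add1,r1:3,r2:Mul2,r3:Add3,r4:Add2

STATUS = TAG Add3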